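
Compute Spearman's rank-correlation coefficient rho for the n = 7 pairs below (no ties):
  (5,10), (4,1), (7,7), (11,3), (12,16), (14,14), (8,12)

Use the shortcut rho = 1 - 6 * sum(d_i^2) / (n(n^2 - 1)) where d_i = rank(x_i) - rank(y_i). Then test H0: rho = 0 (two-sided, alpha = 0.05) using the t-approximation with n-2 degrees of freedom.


Step 1: Rank x and y separately (midranks; no ties here).
rank(x): 5->2, 4->1, 7->3, 11->5, 12->6, 14->7, 8->4
rank(y): 10->4, 1->1, 7->3, 3->2, 16->7, 14->6, 12->5
Step 2: d_i = R_x(i) - R_y(i); compute d_i^2.
  (2-4)^2=4, (1-1)^2=0, (3-3)^2=0, (5-2)^2=9, (6-7)^2=1, (7-6)^2=1, (4-5)^2=1
sum(d^2) = 16.
Step 3: rho = 1 - 6*16 / (7*(7^2 - 1)) = 1 - 96/336 = 0.714286.
Step 4: Under H0, t = rho * sqrt((n-2)/(1-rho^2)) = 2.2822 ~ t(5).
Step 5: Two-sided p-value from the t-distribution with 5 df = 0.071344.
Step 6: alpha = 0.05. fail to reject H0.

rho = 0.7143, p = 0.071344, fail to reject H0 at alpha = 0.05.


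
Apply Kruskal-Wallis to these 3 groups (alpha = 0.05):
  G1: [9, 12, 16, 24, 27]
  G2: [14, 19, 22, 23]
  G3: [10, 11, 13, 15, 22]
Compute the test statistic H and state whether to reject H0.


Step 1: Combine all N = 14 observations and assign midranks.
sorted (value, group, rank): (9,G1,1), (10,G3,2), (11,G3,3), (12,G1,4), (13,G3,5), (14,G2,6), (15,G3,7), (16,G1,8), (19,G2,9), (22,G2,10.5), (22,G3,10.5), (23,G2,12), (24,G1,13), (27,G1,14)
Step 2: Sum ranks within each group.
R_1 = 40 (n_1 = 5)
R_2 = 37.5 (n_2 = 4)
R_3 = 27.5 (n_3 = 5)
Step 3: H = 12/(N(N+1)) * sum(R_i^2/n_i) - 3(N+1)
     = 12/(14*15) * (40^2/5 + 37.5^2/4 + 27.5^2/5) - 3*15
     = 0.057143 * 822.812 - 45
     = 2.017857.
Step 4: Ties present; correction factor C = 1 - 6/(14^3 - 14) = 0.997802. Corrected H = 2.017857 / 0.997802 = 2.022302.
Step 5: Under H0, H ~ chi^2(2); p-value = 0.363800.
Step 6: alpha = 0.05. fail to reject H0.

H = 2.0223, df = 2, p = 0.363800, fail to reject H0.


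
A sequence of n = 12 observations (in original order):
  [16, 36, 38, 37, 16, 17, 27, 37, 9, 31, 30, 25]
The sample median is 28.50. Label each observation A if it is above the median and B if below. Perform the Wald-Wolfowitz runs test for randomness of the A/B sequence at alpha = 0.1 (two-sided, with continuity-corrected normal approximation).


Step 1: Compute median = 28.50; label A = above, B = below.
Labels in order: BAAABBBABAAB  (n_A = 6, n_B = 6)
Step 2: Count runs R = 7.
Step 3: Under H0 (random ordering), E[R] = 2*n_A*n_B/(n_A+n_B) + 1 = 2*6*6/12 + 1 = 7.0000.
        Var[R] = 2*n_A*n_B*(2*n_A*n_B - n_A - n_B) / ((n_A+n_B)^2 * (n_A+n_B-1)) = 4320/1584 = 2.7273.
        SD[R] = 1.6514.
Step 4: R = E[R], so z = 0 with no continuity correction.
Step 5: Two-sided p-value via normal approximation = 2*(1 - Phi(|z|)) = 1.000000.
Step 6: alpha = 0.1. fail to reject H0.

R = 7, z = 0.0000, p = 1.000000, fail to reject H0.


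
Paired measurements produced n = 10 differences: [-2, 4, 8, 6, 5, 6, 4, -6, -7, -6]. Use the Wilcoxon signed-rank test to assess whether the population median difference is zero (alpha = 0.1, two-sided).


Step 1: Drop any zero differences (none here) and take |d_i|.
|d| = [2, 4, 8, 6, 5, 6, 4, 6, 7, 6]
Step 2: Midrank |d_i| (ties get averaged ranks).
ranks: |2|->1, |4|->2.5, |8|->10, |6|->6.5, |5|->4, |6|->6.5, |4|->2.5, |6|->6.5, |7|->9, |6|->6.5
Step 3: Attach original signs; sum ranks with positive sign and with negative sign.
W+ = 2.5 + 10 + 6.5 + 4 + 6.5 + 2.5 = 32
W- = 1 + 6.5 + 9 + 6.5 = 23
(Check: W+ + W- = 55 should equal n(n+1)/2 = 55.)
Step 4: Test statistic W = min(W+, W-) = 23.
Step 5: Ties in |d|, so use the tie-corrected normal approximation.
        E[W] = n(n+1)/4 = 10*11/4 = 27.5.
        Tie groups: |d|=4 (t=2), |d|=6 (t=4); sum(t^3 - t) = 66.
        Var[W] = n(n+1)(2n+1)/24 - sum(t^3-t)/48 = 2310/24 - 66/48 = 94.875.
        z = (W - E[W]) / sqrt(Var[W]) = (23 - 27.5) / 9.7404 = -0.4620.
        Two-sided p = 2*Phi(z) = 0.644085.
Step 6: alpha = 0.1. fail to reject H0.

W+ = 32, W- = 23, W = min = 23, p = 0.644085, fail to reject H0.


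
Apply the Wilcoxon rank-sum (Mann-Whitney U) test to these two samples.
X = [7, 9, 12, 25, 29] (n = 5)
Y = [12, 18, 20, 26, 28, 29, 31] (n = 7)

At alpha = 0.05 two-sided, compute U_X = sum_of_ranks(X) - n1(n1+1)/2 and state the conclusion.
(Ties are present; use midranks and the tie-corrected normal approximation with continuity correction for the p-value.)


Step 1: Combine and sort all 12 observations; assign midranks.
sorted (value, group): (7,X), (9,X), (12,X), (12,Y), (18,Y), (20,Y), (25,X), (26,Y), (28,Y), (29,X), (29,Y), (31,Y)
ranks: 7->1, 9->2, 12->3.5, 12->3.5, 18->5, 20->6, 25->7, 26->8, 28->9, 29->10.5, 29->10.5, 31->12
Step 2: Rank sum for X: R1 = 1 + 2 + 3.5 + 7 + 10.5 = 24.
Step 3: U_X = R1 - n1(n1+1)/2 = 24 - 5*6/2 = 24 - 15 = 9.
       U_Y = n1*n2 - U_X = 35 - 9 = 26.
Step 4: Ties are present, so use the tie-corrected normal approximation (with continuity correction) for the p-value.
Step 5: p-value = 0.192314; compare to alpha = 0.05. fail to reject H0.

U_X = 9, p = 0.192314, fail to reject H0 at alpha = 0.05.


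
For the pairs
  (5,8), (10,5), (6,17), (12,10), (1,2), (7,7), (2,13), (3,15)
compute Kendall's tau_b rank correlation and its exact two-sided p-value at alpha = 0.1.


Step 1: Enumerate the 28 unordered pairs (i,j) with i<j and classify each by sign(x_j-x_i) * sign(y_j-y_i).
  (1,2):dx=+5,dy=-3->D; (1,3):dx=+1,dy=+9->C; (1,4):dx=+7,dy=+2->C; (1,5):dx=-4,dy=-6->C
  (1,6):dx=+2,dy=-1->D; (1,7):dx=-3,dy=+5->D; (1,8):dx=-2,dy=+7->D; (2,3):dx=-4,dy=+12->D
  (2,4):dx=+2,dy=+5->C; (2,5):dx=-9,dy=-3->C; (2,6):dx=-3,dy=+2->D; (2,7):dx=-8,dy=+8->D
  (2,8):dx=-7,dy=+10->D; (3,4):dx=+6,dy=-7->D; (3,5):dx=-5,dy=-15->C; (3,6):dx=+1,dy=-10->D
  (3,7):dx=-4,dy=-4->C; (3,8):dx=-3,dy=-2->C; (4,5):dx=-11,dy=-8->C; (4,6):dx=-5,dy=-3->C
  (4,7):dx=-10,dy=+3->D; (4,8):dx=-9,dy=+5->D; (5,6):dx=+6,dy=+5->C; (5,7):dx=+1,dy=+11->C
  (5,8):dx=+2,dy=+13->C; (6,7):dx=-5,dy=+6->D; (6,8):dx=-4,dy=+8->D; (7,8):dx=+1,dy=+2->C
Step 2: C = 14, D = 14, total pairs = 28.
Step 3: tau = (C - D)/(n(n-1)/2) = (14 - 14)/28 = 0.000000.
Step 4: Exact two-sided p-value (enumerate n! = 40320 permutations of y under H0): p = 1.000000.
Step 5: alpha = 0.1. fail to reject H0.

tau_b = 0.0000 (C=14, D=14), p = 1.000000, fail to reject H0.


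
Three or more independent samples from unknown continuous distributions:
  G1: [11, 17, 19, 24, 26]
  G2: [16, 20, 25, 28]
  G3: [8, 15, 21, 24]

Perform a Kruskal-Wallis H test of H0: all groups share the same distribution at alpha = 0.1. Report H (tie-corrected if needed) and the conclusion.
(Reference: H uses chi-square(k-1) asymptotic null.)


Step 1: Combine all N = 13 observations and assign midranks.
sorted (value, group, rank): (8,G3,1), (11,G1,2), (15,G3,3), (16,G2,4), (17,G1,5), (19,G1,6), (20,G2,7), (21,G3,8), (24,G1,9.5), (24,G3,9.5), (25,G2,11), (26,G1,12), (28,G2,13)
Step 2: Sum ranks within each group.
R_1 = 34.5 (n_1 = 5)
R_2 = 35 (n_2 = 4)
R_3 = 21.5 (n_3 = 4)
Step 3: H = 12/(N(N+1)) * sum(R_i^2/n_i) - 3(N+1)
     = 12/(13*14) * (34.5^2/5 + 35^2/4 + 21.5^2/4) - 3*14
     = 0.065934 * 659.862 - 42
     = 1.507418.
Step 4: Ties present; correction factor C = 1 - 6/(13^3 - 13) = 0.997253. Corrected H = 1.507418 / 0.997253 = 1.511570.
Step 5: Under H0, H ~ chi^2(2); p-value = 0.469642.
Step 6: alpha = 0.1. fail to reject H0.

H = 1.5116, df = 2, p = 0.469642, fail to reject H0.


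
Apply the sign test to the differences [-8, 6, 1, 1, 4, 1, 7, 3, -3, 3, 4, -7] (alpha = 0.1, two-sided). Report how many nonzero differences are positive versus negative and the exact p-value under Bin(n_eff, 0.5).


Step 1: Discard zero differences. Original n = 12; n_eff = number of nonzero differences = 12.
Nonzero differences (with sign): -8, +6, +1, +1, +4, +1, +7, +3, -3, +3, +4, -7
Step 2: Count signs: positive = 9, negative = 3.
Step 3: Under H0: P(positive) = 0.5, so the number of positives S ~ Bin(12, 0.5).
Step 4: Two-sided exact p-value = sum of Bin(12,0.5) probabilities at or below the observed probability = 0.145996.
Step 5: alpha = 0.1. fail to reject H0.

n_eff = 12, pos = 9, neg = 3, p = 0.145996, fail to reject H0.


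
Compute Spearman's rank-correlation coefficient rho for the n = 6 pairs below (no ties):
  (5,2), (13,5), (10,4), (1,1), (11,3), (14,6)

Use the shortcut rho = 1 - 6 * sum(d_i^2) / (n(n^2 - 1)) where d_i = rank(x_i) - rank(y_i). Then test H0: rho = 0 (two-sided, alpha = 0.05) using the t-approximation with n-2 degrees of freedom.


Step 1: Rank x and y separately (midranks; no ties here).
rank(x): 5->2, 13->5, 10->3, 1->1, 11->4, 14->6
rank(y): 2->2, 5->5, 4->4, 1->1, 3->3, 6->6
Step 2: d_i = R_x(i) - R_y(i); compute d_i^2.
  (2-2)^2=0, (5-5)^2=0, (3-4)^2=1, (1-1)^2=0, (4-3)^2=1, (6-6)^2=0
sum(d^2) = 2.
Step 3: rho = 1 - 6*2 / (6*(6^2 - 1)) = 1 - 12/210 = 0.942857.
Step 4: Under H0, t = rho * sqrt((n-2)/(1-rho^2)) = 5.6595 ~ t(4).
Step 5: Two-sided p-value from the t-distribution with 4 df = 0.004805.
Step 6: alpha = 0.05. reject H0.

rho = 0.9429, p = 0.004805, reject H0 at alpha = 0.05.


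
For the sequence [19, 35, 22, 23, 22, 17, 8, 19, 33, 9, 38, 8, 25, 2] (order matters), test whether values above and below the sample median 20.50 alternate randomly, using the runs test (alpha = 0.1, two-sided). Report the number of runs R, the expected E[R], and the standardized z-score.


Step 1: Compute median = 20.50; label A = above, B = below.
Labels in order: BAAAABBBABABAB  (n_A = 7, n_B = 7)
Step 2: Count runs R = 9.
Step 3: Under H0 (random ordering), E[R] = 2*n_A*n_B/(n_A+n_B) + 1 = 2*7*7/14 + 1 = 8.0000.
        Var[R] = 2*n_A*n_B*(2*n_A*n_B - n_A - n_B) / ((n_A+n_B)^2 * (n_A+n_B-1)) = 8232/2548 = 3.2308.
        SD[R] = 1.7974.
Step 4: Continuity-corrected z = (R - 0.5 - E[R]) / SD[R] = (9 - 0.5 - 8.0000) / 1.7974 = 0.2782.
Step 5: Two-sided p-value via normal approximation = 2*(1 - Phi(|z|)) = 0.780879.
Step 6: alpha = 0.1. fail to reject H0.

R = 9, z = 0.2782, p = 0.780879, fail to reject H0.


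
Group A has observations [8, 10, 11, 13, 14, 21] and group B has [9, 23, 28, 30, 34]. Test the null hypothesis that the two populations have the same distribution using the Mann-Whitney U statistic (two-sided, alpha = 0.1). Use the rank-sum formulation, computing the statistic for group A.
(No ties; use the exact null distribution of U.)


Step 1: Combine and sort all 11 observations; assign midranks.
sorted (value, group): (8,X), (9,Y), (10,X), (11,X), (13,X), (14,X), (21,X), (23,Y), (28,Y), (30,Y), (34,Y)
ranks: 8->1, 9->2, 10->3, 11->4, 13->5, 14->6, 21->7, 23->8, 28->9, 30->10, 34->11
Step 2: Rank sum for X: R1 = 1 + 3 + 4 + 5 + 6 + 7 = 26.
Step 3: U_X = R1 - n1(n1+1)/2 = 26 - 6*7/2 = 26 - 21 = 5.
       U_Y = n1*n2 - U_X = 30 - 5 = 25.
Step 4: No ties, so the exact null distribution of U (based on enumerating the C(11,6) = 462 equally likely rank assignments) gives the two-sided p-value.
Step 5: p-value = 0.082251; compare to alpha = 0.1. reject H0.

U_X = 5, p = 0.082251, reject H0 at alpha = 0.1.


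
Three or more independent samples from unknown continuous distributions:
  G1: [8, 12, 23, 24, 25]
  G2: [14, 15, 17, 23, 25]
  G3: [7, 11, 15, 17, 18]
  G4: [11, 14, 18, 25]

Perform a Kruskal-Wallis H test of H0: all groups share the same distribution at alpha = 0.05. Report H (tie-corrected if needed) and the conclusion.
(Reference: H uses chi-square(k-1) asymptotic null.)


Step 1: Combine all N = 19 observations and assign midranks.
sorted (value, group, rank): (7,G3,1), (8,G1,2), (11,G3,3.5), (11,G4,3.5), (12,G1,5), (14,G2,6.5), (14,G4,6.5), (15,G2,8.5), (15,G3,8.5), (17,G2,10.5), (17,G3,10.5), (18,G3,12.5), (18,G4,12.5), (23,G1,14.5), (23,G2,14.5), (24,G1,16), (25,G1,18), (25,G2,18), (25,G4,18)
Step 2: Sum ranks within each group.
R_1 = 55.5 (n_1 = 5)
R_2 = 58 (n_2 = 5)
R_3 = 36 (n_3 = 5)
R_4 = 40.5 (n_4 = 4)
Step 3: H = 12/(N(N+1)) * sum(R_i^2/n_i) - 3(N+1)
     = 12/(19*20) * (55.5^2/5 + 58^2/5 + 36^2/5 + 40.5^2/4) - 3*20
     = 0.031579 * 1958.11 - 60
     = 1.835132.
Step 4: Ties present; correction factor C = 1 - 60/(19^3 - 19) = 0.991228. Corrected H = 1.835132 / 0.991228 = 1.851372.
Step 5: Under H0, H ~ chi^2(3); p-value = 0.603820.
Step 6: alpha = 0.05. fail to reject H0.

H = 1.8514, df = 3, p = 0.603820, fail to reject H0.


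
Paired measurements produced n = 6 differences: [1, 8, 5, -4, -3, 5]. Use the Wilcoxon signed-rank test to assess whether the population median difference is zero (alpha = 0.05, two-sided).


Step 1: Drop any zero differences (none here) and take |d_i|.
|d| = [1, 8, 5, 4, 3, 5]
Step 2: Midrank |d_i| (ties get averaged ranks).
ranks: |1|->1, |8|->6, |5|->4.5, |4|->3, |3|->2, |5|->4.5
Step 3: Attach original signs; sum ranks with positive sign and with negative sign.
W+ = 1 + 6 + 4.5 + 4.5 = 16
W- = 3 + 2 = 5
(Check: W+ + W- = 21 should equal n(n+1)/2 = 21.)
Step 4: Test statistic W = min(W+, W-) = 5.
Step 5: Ties in |d|, so use the tie-corrected normal approximation.
        E[W] = n(n+1)/4 = 6*7/4 = 10.5.
        Tie groups: |d|=5 (t=2); sum(t^3 - t) = 6.
        Var[W] = n(n+1)(2n+1)/24 - sum(t^3-t)/48 = 546/24 - 6/48 = 22.625.
        z = (W - E[W]) / sqrt(Var[W]) = (5 - 10.5) / 4.7566 = -1.1563.
        Two-sided p = 2*Phi(z) = 0.247561.
Step 6: alpha = 0.05. fail to reject H0.

W+ = 16, W- = 5, W = min = 5, p = 0.247561, fail to reject H0.


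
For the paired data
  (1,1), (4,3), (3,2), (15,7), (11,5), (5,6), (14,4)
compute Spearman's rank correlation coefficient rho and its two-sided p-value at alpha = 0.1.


Step 1: Rank x and y separately (midranks; no ties here).
rank(x): 1->1, 4->3, 3->2, 15->7, 11->5, 5->4, 14->6
rank(y): 1->1, 3->3, 2->2, 7->7, 5->5, 6->6, 4->4
Step 2: d_i = R_x(i) - R_y(i); compute d_i^2.
  (1-1)^2=0, (3-3)^2=0, (2-2)^2=0, (7-7)^2=0, (5-5)^2=0, (4-6)^2=4, (6-4)^2=4
sum(d^2) = 8.
Step 3: rho = 1 - 6*8 / (7*(7^2 - 1)) = 1 - 48/336 = 0.857143.
Step 4: Under H0, t = rho * sqrt((n-2)/(1-rho^2)) = 3.7210 ~ t(5).
Step 5: Two-sided p-value from the t-distribution with 5 df = 0.013697.
Step 6: alpha = 0.1. reject H0.

rho = 0.8571, p = 0.013697, reject H0 at alpha = 0.1.


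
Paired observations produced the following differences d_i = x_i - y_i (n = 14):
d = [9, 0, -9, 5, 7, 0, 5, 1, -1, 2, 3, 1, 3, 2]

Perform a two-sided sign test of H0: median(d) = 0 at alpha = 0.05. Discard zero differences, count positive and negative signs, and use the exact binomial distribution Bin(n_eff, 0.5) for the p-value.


Step 1: Discard zero differences. Original n = 14; n_eff = number of nonzero differences = 12.
Nonzero differences (with sign): +9, -9, +5, +7, +5, +1, -1, +2, +3, +1, +3, +2
Step 2: Count signs: positive = 10, negative = 2.
Step 3: Under H0: P(positive) = 0.5, so the number of positives S ~ Bin(12, 0.5).
Step 4: Two-sided exact p-value = sum of Bin(12,0.5) probabilities at or below the observed probability = 0.038574.
Step 5: alpha = 0.05. reject H0.

n_eff = 12, pos = 10, neg = 2, p = 0.038574, reject H0.


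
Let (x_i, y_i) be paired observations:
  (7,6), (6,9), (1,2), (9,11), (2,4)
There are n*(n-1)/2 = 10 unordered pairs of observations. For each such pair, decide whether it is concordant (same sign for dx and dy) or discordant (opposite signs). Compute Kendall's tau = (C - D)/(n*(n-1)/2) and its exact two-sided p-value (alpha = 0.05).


Step 1: Enumerate the 10 unordered pairs (i,j) with i<j and classify each by sign(x_j-x_i) * sign(y_j-y_i).
  (1,2):dx=-1,dy=+3->D; (1,3):dx=-6,dy=-4->C; (1,4):dx=+2,dy=+5->C; (1,5):dx=-5,dy=-2->C
  (2,3):dx=-5,dy=-7->C; (2,4):dx=+3,dy=+2->C; (2,5):dx=-4,dy=-5->C; (3,4):dx=+8,dy=+9->C
  (3,5):dx=+1,dy=+2->C; (4,5):dx=-7,dy=-7->C
Step 2: C = 9, D = 1, total pairs = 10.
Step 3: tau = (C - D)/(n(n-1)/2) = (9 - 1)/10 = 0.800000.
Step 4: Exact two-sided p-value (enumerate n! = 120 permutations of y under H0): p = 0.083333.
Step 5: alpha = 0.05. fail to reject H0.

tau_b = 0.8000 (C=9, D=1), p = 0.083333, fail to reject H0.


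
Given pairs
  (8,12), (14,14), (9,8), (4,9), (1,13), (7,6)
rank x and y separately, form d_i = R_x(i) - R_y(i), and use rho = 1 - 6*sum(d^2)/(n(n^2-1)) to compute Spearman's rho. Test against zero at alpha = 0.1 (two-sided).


Step 1: Rank x and y separately (midranks; no ties here).
rank(x): 8->4, 14->6, 9->5, 4->2, 1->1, 7->3
rank(y): 12->4, 14->6, 8->2, 9->3, 13->5, 6->1
Step 2: d_i = R_x(i) - R_y(i); compute d_i^2.
  (4-4)^2=0, (6-6)^2=0, (5-2)^2=9, (2-3)^2=1, (1-5)^2=16, (3-1)^2=4
sum(d^2) = 30.
Step 3: rho = 1 - 6*30 / (6*(6^2 - 1)) = 1 - 180/210 = 0.142857.
Step 4: Under H0, t = rho * sqrt((n-2)/(1-rho^2)) = 0.2887 ~ t(4).
Step 5: Two-sided p-value from the t-distribution with 4 df = 0.787172.
Step 6: alpha = 0.1. fail to reject H0.

rho = 0.1429, p = 0.787172, fail to reject H0 at alpha = 0.1.


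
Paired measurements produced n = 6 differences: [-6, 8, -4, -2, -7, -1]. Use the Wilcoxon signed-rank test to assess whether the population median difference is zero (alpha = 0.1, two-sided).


Step 1: Drop any zero differences (none here) and take |d_i|.
|d| = [6, 8, 4, 2, 7, 1]
Step 2: Midrank |d_i| (ties get averaged ranks).
ranks: |6|->4, |8|->6, |4|->3, |2|->2, |7|->5, |1|->1
Step 3: Attach original signs; sum ranks with positive sign and with negative sign.
W+ = 6 = 6
W- = 4 + 3 + 2 + 5 + 1 = 15
(Check: W+ + W- = 21 should equal n(n+1)/2 = 21.)
Step 4: Test statistic W = min(W+, W-) = 6.
Step 5: No ties, so the exact null distribution over the 2^6 = 64 sign assignments gives the two-sided p-value = 0.437500.
Step 6: alpha = 0.1. fail to reject H0.

W+ = 6, W- = 15, W = min = 6, p = 0.437500, fail to reject H0.


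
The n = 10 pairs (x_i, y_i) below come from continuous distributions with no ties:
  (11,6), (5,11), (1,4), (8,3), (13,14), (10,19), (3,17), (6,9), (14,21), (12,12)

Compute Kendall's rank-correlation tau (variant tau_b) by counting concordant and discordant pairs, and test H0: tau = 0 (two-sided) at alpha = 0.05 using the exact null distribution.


Step 1: Enumerate the 45 unordered pairs (i,j) with i<j and classify each by sign(x_j-x_i) * sign(y_j-y_i).
  (1,2):dx=-6,dy=+5->D; (1,3):dx=-10,dy=-2->C; (1,4):dx=-3,dy=-3->C; (1,5):dx=+2,dy=+8->C
  (1,6):dx=-1,dy=+13->D; (1,7):dx=-8,dy=+11->D; (1,8):dx=-5,dy=+3->D; (1,9):dx=+3,dy=+15->C
  (1,10):dx=+1,dy=+6->C; (2,3):dx=-4,dy=-7->C; (2,4):dx=+3,dy=-8->D; (2,5):dx=+8,dy=+3->C
  (2,6):dx=+5,dy=+8->C; (2,7):dx=-2,dy=+6->D; (2,8):dx=+1,dy=-2->D; (2,9):dx=+9,dy=+10->C
  (2,10):dx=+7,dy=+1->C; (3,4):dx=+7,dy=-1->D; (3,5):dx=+12,dy=+10->C; (3,6):dx=+9,dy=+15->C
  (3,7):dx=+2,dy=+13->C; (3,8):dx=+5,dy=+5->C; (3,9):dx=+13,dy=+17->C; (3,10):dx=+11,dy=+8->C
  (4,5):dx=+5,dy=+11->C; (4,6):dx=+2,dy=+16->C; (4,7):dx=-5,dy=+14->D; (4,8):dx=-2,dy=+6->D
  (4,9):dx=+6,dy=+18->C; (4,10):dx=+4,dy=+9->C; (5,6):dx=-3,dy=+5->D; (5,7):dx=-10,dy=+3->D
  (5,8):dx=-7,dy=-5->C; (5,9):dx=+1,dy=+7->C; (5,10):dx=-1,dy=-2->C; (6,7):dx=-7,dy=-2->C
  (6,8):dx=-4,dy=-10->C; (6,9):dx=+4,dy=+2->C; (6,10):dx=+2,dy=-7->D; (7,8):dx=+3,dy=-8->D
  (7,9):dx=+11,dy=+4->C; (7,10):dx=+9,dy=-5->D; (8,9):dx=+8,dy=+12->C; (8,10):dx=+6,dy=+3->C
  (9,10):dx=-2,dy=-9->C
Step 2: C = 30, D = 15, total pairs = 45.
Step 3: tau = (C - D)/(n(n-1)/2) = (30 - 15)/45 = 0.333333.
Step 4: Exact two-sided p-value (enumerate n! = 3628800 permutations of y under H0): p = 0.216373.
Step 5: alpha = 0.05. fail to reject H0.

tau_b = 0.3333 (C=30, D=15), p = 0.216373, fail to reject H0.


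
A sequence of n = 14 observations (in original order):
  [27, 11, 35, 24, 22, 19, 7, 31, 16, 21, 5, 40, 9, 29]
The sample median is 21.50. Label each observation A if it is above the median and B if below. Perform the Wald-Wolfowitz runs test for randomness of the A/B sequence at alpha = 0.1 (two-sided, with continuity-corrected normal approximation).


Step 1: Compute median = 21.50; label A = above, B = below.
Labels in order: ABAAABBABBBABA  (n_A = 7, n_B = 7)
Step 2: Count runs R = 9.
Step 3: Under H0 (random ordering), E[R] = 2*n_A*n_B/(n_A+n_B) + 1 = 2*7*7/14 + 1 = 8.0000.
        Var[R] = 2*n_A*n_B*(2*n_A*n_B - n_A - n_B) / ((n_A+n_B)^2 * (n_A+n_B-1)) = 8232/2548 = 3.2308.
        SD[R] = 1.7974.
Step 4: Continuity-corrected z = (R - 0.5 - E[R]) / SD[R] = (9 - 0.5 - 8.0000) / 1.7974 = 0.2782.
Step 5: Two-sided p-value via normal approximation = 2*(1 - Phi(|z|)) = 0.780879.
Step 6: alpha = 0.1. fail to reject H0.

R = 9, z = 0.2782, p = 0.780879, fail to reject H0.


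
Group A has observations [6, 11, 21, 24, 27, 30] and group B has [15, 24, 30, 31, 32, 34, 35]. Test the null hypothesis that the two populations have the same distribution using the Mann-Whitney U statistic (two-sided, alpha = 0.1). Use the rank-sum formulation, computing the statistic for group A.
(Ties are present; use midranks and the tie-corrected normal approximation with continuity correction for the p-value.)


Step 1: Combine and sort all 13 observations; assign midranks.
sorted (value, group): (6,X), (11,X), (15,Y), (21,X), (24,X), (24,Y), (27,X), (30,X), (30,Y), (31,Y), (32,Y), (34,Y), (35,Y)
ranks: 6->1, 11->2, 15->3, 21->4, 24->5.5, 24->5.5, 27->7, 30->8.5, 30->8.5, 31->10, 32->11, 34->12, 35->13
Step 2: Rank sum for X: R1 = 1 + 2 + 4 + 5.5 + 7 + 8.5 = 28.
Step 3: U_X = R1 - n1(n1+1)/2 = 28 - 6*7/2 = 28 - 21 = 7.
       U_Y = n1*n2 - U_X = 42 - 7 = 35.
Step 4: Ties are present, so use the tie-corrected normal approximation (with continuity correction) for the p-value.
Step 5: p-value = 0.053126; compare to alpha = 0.1. reject H0.

U_X = 7, p = 0.053126, reject H0 at alpha = 0.1.


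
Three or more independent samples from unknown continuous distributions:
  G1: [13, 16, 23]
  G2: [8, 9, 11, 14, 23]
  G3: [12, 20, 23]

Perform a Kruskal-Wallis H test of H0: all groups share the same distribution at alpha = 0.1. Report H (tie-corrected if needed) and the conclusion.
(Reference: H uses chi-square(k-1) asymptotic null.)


Step 1: Combine all N = 11 observations and assign midranks.
sorted (value, group, rank): (8,G2,1), (9,G2,2), (11,G2,3), (12,G3,4), (13,G1,5), (14,G2,6), (16,G1,7), (20,G3,8), (23,G1,10), (23,G2,10), (23,G3,10)
Step 2: Sum ranks within each group.
R_1 = 22 (n_1 = 3)
R_2 = 22 (n_2 = 5)
R_3 = 22 (n_3 = 3)
Step 3: H = 12/(N(N+1)) * sum(R_i^2/n_i) - 3(N+1)
     = 12/(11*12) * (22^2/3 + 22^2/5 + 22^2/3) - 3*12
     = 0.090909 * 419.467 - 36
     = 2.133333.
Step 4: Ties present; correction factor C = 1 - 24/(11^3 - 11) = 0.981818. Corrected H = 2.133333 / 0.981818 = 2.172840.
Step 5: Under H0, H ~ chi^2(2); p-value = 0.337422.
Step 6: alpha = 0.1. fail to reject H0.

H = 2.1728, df = 2, p = 0.337422, fail to reject H0.


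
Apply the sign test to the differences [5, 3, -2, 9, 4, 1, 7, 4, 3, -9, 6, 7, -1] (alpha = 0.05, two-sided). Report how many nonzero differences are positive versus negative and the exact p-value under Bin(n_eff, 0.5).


Step 1: Discard zero differences. Original n = 13; n_eff = number of nonzero differences = 13.
Nonzero differences (with sign): +5, +3, -2, +9, +4, +1, +7, +4, +3, -9, +6, +7, -1
Step 2: Count signs: positive = 10, negative = 3.
Step 3: Under H0: P(positive) = 0.5, so the number of positives S ~ Bin(13, 0.5).
Step 4: Two-sided exact p-value = sum of Bin(13,0.5) probabilities at or below the observed probability = 0.092285.
Step 5: alpha = 0.05. fail to reject H0.

n_eff = 13, pos = 10, neg = 3, p = 0.092285, fail to reject H0.


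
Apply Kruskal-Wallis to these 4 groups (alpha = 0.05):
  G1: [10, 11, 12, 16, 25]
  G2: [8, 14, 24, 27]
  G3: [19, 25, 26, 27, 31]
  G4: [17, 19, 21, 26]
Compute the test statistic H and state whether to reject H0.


Step 1: Combine all N = 18 observations and assign midranks.
sorted (value, group, rank): (8,G2,1), (10,G1,2), (11,G1,3), (12,G1,4), (14,G2,5), (16,G1,6), (17,G4,7), (19,G3,8.5), (19,G4,8.5), (21,G4,10), (24,G2,11), (25,G1,12.5), (25,G3,12.5), (26,G3,14.5), (26,G4,14.5), (27,G2,16.5), (27,G3,16.5), (31,G3,18)
Step 2: Sum ranks within each group.
R_1 = 27.5 (n_1 = 5)
R_2 = 33.5 (n_2 = 4)
R_3 = 70 (n_3 = 5)
R_4 = 40 (n_4 = 4)
Step 3: H = 12/(N(N+1)) * sum(R_i^2/n_i) - 3(N+1)
     = 12/(18*19) * (27.5^2/5 + 33.5^2/4 + 70^2/5 + 40^2/4) - 3*19
     = 0.035088 * 1811.81 - 57
     = 6.572368.
Step 4: Ties present; correction factor C = 1 - 24/(18^3 - 18) = 0.995872. Corrected H = 6.572368 / 0.995872 = 6.599611.
Step 5: Under H0, H ~ chi^2(3); p-value = 0.085816.
Step 6: alpha = 0.05. fail to reject H0.

H = 6.5996, df = 3, p = 0.085816, fail to reject H0.


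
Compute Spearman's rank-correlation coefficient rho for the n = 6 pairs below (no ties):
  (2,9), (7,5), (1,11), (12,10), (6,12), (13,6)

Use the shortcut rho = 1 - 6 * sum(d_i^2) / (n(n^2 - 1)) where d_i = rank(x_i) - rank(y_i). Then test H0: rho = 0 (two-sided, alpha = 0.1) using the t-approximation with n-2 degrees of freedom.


Step 1: Rank x and y separately (midranks; no ties here).
rank(x): 2->2, 7->4, 1->1, 12->5, 6->3, 13->6
rank(y): 9->3, 5->1, 11->5, 10->4, 12->6, 6->2
Step 2: d_i = R_x(i) - R_y(i); compute d_i^2.
  (2-3)^2=1, (4-1)^2=9, (1-5)^2=16, (5-4)^2=1, (3-6)^2=9, (6-2)^2=16
sum(d^2) = 52.
Step 3: rho = 1 - 6*52 / (6*(6^2 - 1)) = 1 - 312/210 = -0.485714.
Step 4: Under H0, t = rho * sqrt((n-2)/(1-rho^2)) = -1.1113 ~ t(4).
Step 5: Two-sided p-value from the t-distribution with 4 df = 0.328723.
Step 6: alpha = 0.1. fail to reject H0.

rho = -0.4857, p = 0.328723, fail to reject H0 at alpha = 0.1.


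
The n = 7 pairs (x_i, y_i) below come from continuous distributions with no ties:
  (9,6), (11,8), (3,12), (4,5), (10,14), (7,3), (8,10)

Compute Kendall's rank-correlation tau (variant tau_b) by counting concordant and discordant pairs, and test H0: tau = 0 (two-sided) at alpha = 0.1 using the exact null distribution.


Step 1: Enumerate the 21 unordered pairs (i,j) with i<j and classify each by sign(x_j-x_i) * sign(y_j-y_i).
  (1,2):dx=+2,dy=+2->C; (1,3):dx=-6,dy=+6->D; (1,4):dx=-5,dy=-1->C; (1,5):dx=+1,dy=+8->C
  (1,6):dx=-2,dy=-3->C; (1,7):dx=-1,dy=+4->D; (2,3):dx=-8,dy=+4->D; (2,4):dx=-7,dy=-3->C
  (2,5):dx=-1,dy=+6->D; (2,6):dx=-4,dy=-5->C; (2,7):dx=-3,dy=+2->D; (3,4):dx=+1,dy=-7->D
  (3,5):dx=+7,dy=+2->C; (3,6):dx=+4,dy=-9->D; (3,7):dx=+5,dy=-2->D; (4,5):dx=+6,dy=+9->C
  (4,6):dx=+3,dy=-2->D; (4,7):dx=+4,dy=+5->C; (5,6):dx=-3,dy=-11->C; (5,7):dx=-2,dy=-4->C
  (6,7):dx=+1,dy=+7->C
Step 2: C = 12, D = 9, total pairs = 21.
Step 3: tau = (C - D)/(n(n-1)/2) = (12 - 9)/21 = 0.142857.
Step 4: Exact two-sided p-value (enumerate n! = 5040 permutations of y under H0): p = 0.772619.
Step 5: alpha = 0.1. fail to reject H0.

tau_b = 0.1429 (C=12, D=9), p = 0.772619, fail to reject H0.


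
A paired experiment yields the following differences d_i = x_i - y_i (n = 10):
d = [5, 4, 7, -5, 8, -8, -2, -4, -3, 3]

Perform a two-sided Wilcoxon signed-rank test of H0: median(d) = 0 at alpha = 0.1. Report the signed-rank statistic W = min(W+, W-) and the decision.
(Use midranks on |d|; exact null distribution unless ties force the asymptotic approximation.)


Step 1: Drop any zero differences (none here) and take |d_i|.
|d| = [5, 4, 7, 5, 8, 8, 2, 4, 3, 3]
Step 2: Midrank |d_i| (ties get averaged ranks).
ranks: |5|->6.5, |4|->4.5, |7|->8, |5|->6.5, |8|->9.5, |8|->9.5, |2|->1, |4|->4.5, |3|->2.5, |3|->2.5
Step 3: Attach original signs; sum ranks with positive sign and with negative sign.
W+ = 6.5 + 4.5 + 8 + 9.5 + 2.5 = 31
W- = 6.5 + 9.5 + 1 + 4.5 + 2.5 = 24
(Check: W+ + W- = 55 should equal n(n+1)/2 = 55.)
Step 4: Test statistic W = min(W+, W-) = 24.
Step 5: Ties in |d|, so use the tie-corrected normal approximation.
        E[W] = n(n+1)/4 = 10*11/4 = 27.5.
        Tie groups: |d|=3 (t=2), |d|=4 (t=2), |d|=5 (t=2), |d|=8 (t=2); sum(t^3 - t) = 24.
        Var[W] = n(n+1)(2n+1)/24 - sum(t^3-t)/48 = 2310/24 - 24/48 = 95.75.
        z = (W - E[W]) / sqrt(Var[W]) = (24 - 27.5) / 9.7852 = -0.3577.
        Two-sided p = 2*Phi(z) = 0.720580.
Step 6: alpha = 0.1. fail to reject H0.

W+ = 31, W- = 24, W = min = 24, p = 0.720580, fail to reject H0.


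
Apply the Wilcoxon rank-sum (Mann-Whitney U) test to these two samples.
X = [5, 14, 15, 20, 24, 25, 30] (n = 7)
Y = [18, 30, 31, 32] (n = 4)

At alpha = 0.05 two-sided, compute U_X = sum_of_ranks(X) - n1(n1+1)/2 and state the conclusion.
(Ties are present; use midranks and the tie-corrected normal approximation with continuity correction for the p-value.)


Step 1: Combine and sort all 11 observations; assign midranks.
sorted (value, group): (5,X), (14,X), (15,X), (18,Y), (20,X), (24,X), (25,X), (30,X), (30,Y), (31,Y), (32,Y)
ranks: 5->1, 14->2, 15->3, 18->4, 20->5, 24->6, 25->7, 30->8.5, 30->8.5, 31->10, 32->11
Step 2: Rank sum for X: R1 = 1 + 2 + 3 + 5 + 6 + 7 + 8.5 = 32.5.
Step 3: U_X = R1 - n1(n1+1)/2 = 32.5 - 7*8/2 = 32.5 - 28 = 4.5.
       U_Y = n1*n2 - U_X = 28 - 4.5 = 23.5.
Step 4: Ties are present, so use the tie-corrected normal approximation (with continuity correction) for the p-value.
Step 5: p-value = 0.088247; compare to alpha = 0.05. fail to reject H0.

U_X = 4.5, p = 0.088247, fail to reject H0 at alpha = 0.05.


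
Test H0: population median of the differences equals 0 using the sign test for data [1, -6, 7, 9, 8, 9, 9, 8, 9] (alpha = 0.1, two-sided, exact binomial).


Step 1: Discard zero differences. Original n = 9; n_eff = number of nonzero differences = 9.
Nonzero differences (with sign): +1, -6, +7, +9, +8, +9, +9, +8, +9
Step 2: Count signs: positive = 8, negative = 1.
Step 3: Under H0: P(positive) = 0.5, so the number of positives S ~ Bin(9, 0.5).
Step 4: Two-sided exact p-value = sum of Bin(9,0.5) probabilities at or below the observed probability = 0.039062.
Step 5: alpha = 0.1. reject H0.

n_eff = 9, pos = 8, neg = 1, p = 0.039062, reject H0.


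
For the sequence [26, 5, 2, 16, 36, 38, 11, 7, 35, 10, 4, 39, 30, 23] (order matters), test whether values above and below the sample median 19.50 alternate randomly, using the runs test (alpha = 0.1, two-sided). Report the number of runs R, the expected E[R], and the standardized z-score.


Step 1: Compute median = 19.50; label A = above, B = below.
Labels in order: ABBBAABBABBAAA  (n_A = 7, n_B = 7)
Step 2: Count runs R = 7.
Step 3: Under H0 (random ordering), E[R] = 2*n_A*n_B/(n_A+n_B) + 1 = 2*7*7/14 + 1 = 8.0000.
        Var[R] = 2*n_A*n_B*(2*n_A*n_B - n_A - n_B) / ((n_A+n_B)^2 * (n_A+n_B-1)) = 8232/2548 = 3.2308.
        SD[R] = 1.7974.
Step 4: Continuity-corrected z = (R + 0.5 - E[R]) / SD[R] = (7 + 0.5 - 8.0000) / 1.7974 = -0.2782.
Step 5: Two-sided p-value via normal approximation = 2*(1 - Phi(|z|)) = 0.780879.
Step 6: alpha = 0.1. fail to reject H0.

R = 7, z = -0.2782, p = 0.780879, fail to reject H0.


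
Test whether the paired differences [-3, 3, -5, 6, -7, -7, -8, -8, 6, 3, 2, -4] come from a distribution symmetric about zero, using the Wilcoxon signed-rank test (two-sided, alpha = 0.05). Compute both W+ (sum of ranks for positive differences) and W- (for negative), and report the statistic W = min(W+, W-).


Step 1: Drop any zero differences (none here) and take |d_i|.
|d| = [3, 3, 5, 6, 7, 7, 8, 8, 6, 3, 2, 4]
Step 2: Midrank |d_i| (ties get averaged ranks).
ranks: |3|->3, |3|->3, |5|->6, |6|->7.5, |7|->9.5, |7|->9.5, |8|->11.5, |8|->11.5, |6|->7.5, |3|->3, |2|->1, |4|->5
Step 3: Attach original signs; sum ranks with positive sign and with negative sign.
W+ = 3 + 7.5 + 7.5 + 3 + 1 = 22
W- = 3 + 6 + 9.5 + 9.5 + 11.5 + 11.5 + 5 = 56
(Check: W+ + W- = 78 should equal n(n+1)/2 = 78.)
Step 4: Test statistic W = min(W+, W-) = 22.
Step 5: Ties in |d|, so use the tie-corrected normal approximation.
        E[W] = n(n+1)/4 = 12*13/4 = 39.
        Tie groups: |d|=3 (t=3), |d|=6 (t=2), |d|=7 (t=2), |d|=8 (t=2); sum(t^3 - t) = 42.
        Var[W] = n(n+1)(2n+1)/24 - sum(t^3-t)/48 = 3900/24 - 42/48 = 161.625.
        z = (W - E[W]) / sqrt(Var[W]) = (22 - 39) / 12.7132 = -1.3372.
        Two-sided p = 2*Phi(z) = 0.181159.
Step 6: alpha = 0.05. fail to reject H0.

W+ = 22, W- = 56, W = min = 22, p = 0.181159, fail to reject H0.


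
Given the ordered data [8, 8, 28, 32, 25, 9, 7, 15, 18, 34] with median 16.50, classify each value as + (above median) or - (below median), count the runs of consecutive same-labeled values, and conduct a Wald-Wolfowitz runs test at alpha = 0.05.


Step 1: Compute median = 16.50; label A = above, B = below.
Labels in order: BBAAABBBAA  (n_A = 5, n_B = 5)
Step 2: Count runs R = 4.
Step 3: Under H0 (random ordering), E[R] = 2*n_A*n_B/(n_A+n_B) + 1 = 2*5*5/10 + 1 = 6.0000.
        Var[R] = 2*n_A*n_B*(2*n_A*n_B - n_A - n_B) / ((n_A+n_B)^2 * (n_A+n_B-1)) = 2000/900 = 2.2222.
        SD[R] = 1.4907.
Step 4: Continuity-corrected z = (R + 0.5 - E[R]) / SD[R] = (4 + 0.5 - 6.0000) / 1.4907 = -1.0062.
Step 5: Two-sided p-value via normal approximation = 2*(1 - Phi(|z|)) = 0.314305.
Step 6: alpha = 0.05. fail to reject H0.

R = 4, z = -1.0062, p = 0.314305, fail to reject H0.


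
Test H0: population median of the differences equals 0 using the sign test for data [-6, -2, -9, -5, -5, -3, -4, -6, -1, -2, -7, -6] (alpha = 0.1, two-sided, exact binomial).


Step 1: Discard zero differences. Original n = 12; n_eff = number of nonzero differences = 12.
Nonzero differences (with sign): -6, -2, -9, -5, -5, -3, -4, -6, -1, -2, -7, -6
Step 2: Count signs: positive = 0, negative = 12.
Step 3: Under H0: P(positive) = 0.5, so the number of positives S ~ Bin(12, 0.5).
Step 4: Two-sided exact p-value = sum of Bin(12,0.5) probabilities at or below the observed probability = 0.000488.
Step 5: alpha = 0.1. reject H0.

n_eff = 12, pos = 0, neg = 12, p = 0.000488, reject H0.


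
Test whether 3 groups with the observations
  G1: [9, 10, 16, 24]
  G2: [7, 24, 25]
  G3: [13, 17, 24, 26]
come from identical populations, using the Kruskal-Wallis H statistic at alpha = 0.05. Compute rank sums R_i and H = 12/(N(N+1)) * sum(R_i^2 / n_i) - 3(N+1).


Step 1: Combine all N = 11 observations and assign midranks.
sorted (value, group, rank): (7,G2,1), (9,G1,2), (10,G1,3), (13,G3,4), (16,G1,5), (17,G3,6), (24,G1,8), (24,G2,8), (24,G3,8), (25,G2,10), (26,G3,11)
Step 2: Sum ranks within each group.
R_1 = 18 (n_1 = 4)
R_2 = 19 (n_2 = 3)
R_3 = 29 (n_3 = 4)
Step 3: H = 12/(N(N+1)) * sum(R_i^2/n_i) - 3(N+1)
     = 12/(11*12) * (18^2/4 + 19^2/3 + 29^2/4) - 3*12
     = 0.090909 * 411.583 - 36
     = 1.416667.
Step 4: Ties present; correction factor C = 1 - 24/(11^3 - 11) = 0.981818. Corrected H = 1.416667 / 0.981818 = 1.442901.
Step 5: Under H0, H ~ chi^2(2); p-value = 0.486047.
Step 6: alpha = 0.05. fail to reject H0.

H = 1.4429, df = 2, p = 0.486047, fail to reject H0.


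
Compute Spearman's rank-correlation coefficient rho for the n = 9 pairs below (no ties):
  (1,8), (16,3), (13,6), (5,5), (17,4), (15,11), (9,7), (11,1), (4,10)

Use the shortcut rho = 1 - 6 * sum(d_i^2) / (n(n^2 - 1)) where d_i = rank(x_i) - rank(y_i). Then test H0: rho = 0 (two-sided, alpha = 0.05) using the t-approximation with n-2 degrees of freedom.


Step 1: Rank x and y separately (midranks; no ties here).
rank(x): 1->1, 16->8, 13->6, 5->3, 17->9, 15->7, 9->4, 11->5, 4->2
rank(y): 8->7, 3->2, 6->5, 5->4, 4->3, 11->9, 7->6, 1->1, 10->8
Step 2: d_i = R_x(i) - R_y(i); compute d_i^2.
  (1-7)^2=36, (8-2)^2=36, (6-5)^2=1, (3-4)^2=1, (9-3)^2=36, (7-9)^2=4, (4-6)^2=4, (5-1)^2=16, (2-8)^2=36
sum(d^2) = 170.
Step 3: rho = 1 - 6*170 / (9*(9^2 - 1)) = 1 - 1020/720 = -0.416667.
Step 4: Under H0, t = rho * sqrt((n-2)/(1-rho^2)) = -1.2127 ~ t(7).
Step 5: Two-sided p-value from the t-distribution with 7 df = 0.264586.
Step 6: alpha = 0.05. fail to reject H0.

rho = -0.4167, p = 0.264586, fail to reject H0 at alpha = 0.05.


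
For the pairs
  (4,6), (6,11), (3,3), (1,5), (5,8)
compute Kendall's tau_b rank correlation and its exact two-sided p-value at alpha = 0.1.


Step 1: Enumerate the 10 unordered pairs (i,j) with i<j and classify each by sign(x_j-x_i) * sign(y_j-y_i).
  (1,2):dx=+2,dy=+5->C; (1,3):dx=-1,dy=-3->C; (1,4):dx=-3,dy=-1->C; (1,5):dx=+1,dy=+2->C
  (2,3):dx=-3,dy=-8->C; (2,4):dx=-5,dy=-6->C; (2,5):dx=-1,dy=-3->C; (3,4):dx=-2,dy=+2->D
  (3,5):dx=+2,dy=+5->C; (4,5):dx=+4,dy=+3->C
Step 2: C = 9, D = 1, total pairs = 10.
Step 3: tau = (C - D)/(n(n-1)/2) = (9 - 1)/10 = 0.800000.
Step 4: Exact two-sided p-value (enumerate n! = 120 permutations of y under H0): p = 0.083333.
Step 5: alpha = 0.1. reject H0.

tau_b = 0.8000 (C=9, D=1), p = 0.083333, reject H0.


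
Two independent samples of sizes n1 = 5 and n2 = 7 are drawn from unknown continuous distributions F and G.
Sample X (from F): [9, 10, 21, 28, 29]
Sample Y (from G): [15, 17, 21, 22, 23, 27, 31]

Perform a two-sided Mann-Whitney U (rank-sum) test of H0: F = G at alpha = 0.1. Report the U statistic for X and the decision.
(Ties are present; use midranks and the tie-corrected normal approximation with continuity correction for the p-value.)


Step 1: Combine and sort all 12 observations; assign midranks.
sorted (value, group): (9,X), (10,X), (15,Y), (17,Y), (21,X), (21,Y), (22,Y), (23,Y), (27,Y), (28,X), (29,X), (31,Y)
ranks: 9->1, 10->2, 15->3, 17->4, 21->5.5, 21->5.5, 22->7, 23->8, 27->9, 28->10, 29->11, 31->12
Step 2: Rank sum for X: R1 = 1 + 2 + 5.5 + 10 + 11 = 29.5.
Step 3: U_X = R1 - n1(n1+1)/2 = 29.5 - 5*6/2 = 29.5 - 15 = 14.5.
       U_Y = n1*n2 - U_X = 35 - 14.5 = 20.5.
Step 4: Ties are present, so use the tie-corrected normal approximation (with continuity correction) for the p-value.
Step 5: p-value = 0.684221; compare to alpha = 0.1. fail to reject H0.

U_X = 14.5, p = 0.684221, fail to reject H0 at alpha = 0.1.


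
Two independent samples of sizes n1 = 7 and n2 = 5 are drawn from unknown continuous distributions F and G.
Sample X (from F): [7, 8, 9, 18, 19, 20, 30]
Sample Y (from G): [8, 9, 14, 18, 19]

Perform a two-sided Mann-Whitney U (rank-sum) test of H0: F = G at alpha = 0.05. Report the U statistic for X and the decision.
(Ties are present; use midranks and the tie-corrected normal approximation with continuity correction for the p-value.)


Step 1: Combine and sort all 12 observations; assign midranks.
sorted (value, group): (7,X), (8,X), (8,Y), (9,X), (9,Y), (14,Y), (18,X), (18,Y), (19,X), (19,Y), (20,X), (30,X)
ranks: 7->1, 8->2.5, 8->2.5, 9->4.5, 9->4.5, 14->6, 18->7.5, 18->7.5, 19->9.5, 19->9.5, 20->11, 30->12
Step 2: Rank sum for X: R1 = 1 + 2.5 + 4.5 + 7.5 + 9.5 + 11 + 12 = 48.
Step 3: U_X = R1 - n1(n1+1)/2 = 48 - 7*8/2 = 48 - 28 = 20.
       U_Y = n1*n2 - U_X = 35 - 20 = 15.
Step 4: Ties are present, so use the tie-corrected normal approximation (with continuity correction) for the p-value.
Step 5: p-value = 0.743596; compare to alpha = 0.05. fail to reject H0.

U_X = 20, p = 0.743596, fail to reject H0 at alpha = 0.05.


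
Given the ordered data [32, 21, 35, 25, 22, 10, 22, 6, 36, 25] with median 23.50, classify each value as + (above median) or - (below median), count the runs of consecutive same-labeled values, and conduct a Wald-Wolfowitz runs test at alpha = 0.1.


Step 1: Compute median = 23.50; label A = above, B = below.
Labels in order: ABAABBBBAA  (n_A = 5, n_B = 5)
Step 2: Count runs R = 5.
Step 3: Under H0 (random ordering), E[R] = 2*n_A*n_B/(n_A+n_B) + 1 = 2*5*5/10 + 1 = 6.0000.
        Var[R] = 2*n_A*n_B*(2*n_A*n_B - n_A - n_B) / ((n_A+n_B)^2 * (n_A+n_B-1)) = 2000/900 = 2.2222.
        SD[R] = 1.4907.
Step 4: Continuity-corrected z = (R + 0.5 - E[R]) / SD[R] = (5 + 0.5 - 6.0000) / 1.4907 = -0.3354.
Step 5: Two-sided p-value via normal approximation = 2*(1 - Phi(|z|)) = 0.737316.
Step 6: alpha = 0.1. fail to reject H0.

R = 5, z = -0.3354, p = 0.737316, fail to reject H0.


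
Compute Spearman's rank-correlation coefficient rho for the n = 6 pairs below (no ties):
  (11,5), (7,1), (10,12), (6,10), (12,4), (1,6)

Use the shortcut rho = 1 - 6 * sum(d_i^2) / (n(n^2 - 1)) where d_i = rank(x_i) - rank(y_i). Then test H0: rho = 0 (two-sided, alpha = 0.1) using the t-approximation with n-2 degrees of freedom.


Step 1: Rank x and y separately (midranks; no ties here).
rank(x): 11->5, 7->3, 10->4, 6->2, 12->6, 1->1
rank(y): 5->3, 1->1, 12->6, 10->5, 4->2, 6->4
Step 2: d_i = R_x(i) - R_y(i); compute d_i^2.
  (5-3)^2=4, (3-1)^2=4, (4-6)^2=4, (2-5)^2=9, (6-2)^2=16, (1-4)^2=9
sum(d^2) = 46.
Step 3: rho = 1 - 6*46 / (6*(6^2 - 1)) = 1 - 276/210 = -0.314286.
Step 4: Under H0, t = rho * sqrt((n-2)/(1-rho^2)) = -0.6621 ~ t(4).
Step 5: Two-sided p-value from the t-distribution with 4 df = 0.544093.
Step 6: alpha = 0.1. fail to reject H0.

rho = -0.3143, p = 0.544093, fail to reject H0 at alpha = 0.1.


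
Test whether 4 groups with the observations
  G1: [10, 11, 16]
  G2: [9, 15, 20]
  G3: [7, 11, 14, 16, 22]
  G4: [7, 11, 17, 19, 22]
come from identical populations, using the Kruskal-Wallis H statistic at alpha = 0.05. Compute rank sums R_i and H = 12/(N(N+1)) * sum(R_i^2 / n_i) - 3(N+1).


Step 1: Combine all N = 16 observations and assign midranks.
sorted (value, group, rank): (7,G3,1.5), (7,G4,1.5), (9,G2,3), (10,G1,4), (11,G1,6), (11,G3,6), (11,G4,6), (14,G3,8), (15,G2,9), (16,G1,10.5), (16,G3,10.5), (17,G4,12), (19,G4,13), (20,G2,14), (22,G3,15.5), (22,G4,15.5)
Step 2: Sum ranks within each group.
R_1 = 20.5 (n_1 = 3)
R_2 = 26 (n_2 = 3)
R_3 = 41.5 (n_3 = 5)
R_4 = 48 (n_4 = 5)
Step 3: H = 12/(N(N+1)) * sum(R_i^2/n_i) - 3(N+1)
     = 12/(16*17) * (20.5^2/3 + 26^2/3 + 41.5^2/5 + 48^2/5) - 3*17
     = 0.044118 * 1170.67 - 51
     = 0.647059.
Step 4: Ties present; correction factor C = 1 - 42/(16^3 - 16) = 0.989706. Corrected H = 0.647059 / 0.989706 = 0.653789.
Step 5: Under H0, H ~ chi^2(3); p-value = 0.884016.
Step 6: alpha = 0.05. fail to reject H0.

H = 0.6538, df = 3, p = 0.884016, fail to reject H0.
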